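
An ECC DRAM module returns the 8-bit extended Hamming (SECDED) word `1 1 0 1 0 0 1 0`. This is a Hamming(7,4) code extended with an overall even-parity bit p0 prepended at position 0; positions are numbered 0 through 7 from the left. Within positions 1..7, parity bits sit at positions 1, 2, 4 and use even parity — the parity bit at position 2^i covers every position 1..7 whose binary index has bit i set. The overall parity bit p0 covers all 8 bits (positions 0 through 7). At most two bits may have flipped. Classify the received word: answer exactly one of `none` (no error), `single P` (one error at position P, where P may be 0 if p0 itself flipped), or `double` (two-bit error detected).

s1: b1⊕b3⊕b5⊕b7 = 1⊕1⊕0⊕0 = 0
s2: b2⊕b3⊕b6⊕b7 = 0⊕1⊕1⊕0 = 0
s4: b4⊕b5⊕b6⊕b7 = 0⊕0⊕1⊕0 = 1
Syndrome (s4...s1) = 100 → position 4.
Overall parity (XOR of all 8 bits, including p0): 1⊕1⊕0⊕1⊕0⊕0⊕1⊕0 = 0
Overall=0, syndrome position=4 → double-bit error detected (uncorrectable).

double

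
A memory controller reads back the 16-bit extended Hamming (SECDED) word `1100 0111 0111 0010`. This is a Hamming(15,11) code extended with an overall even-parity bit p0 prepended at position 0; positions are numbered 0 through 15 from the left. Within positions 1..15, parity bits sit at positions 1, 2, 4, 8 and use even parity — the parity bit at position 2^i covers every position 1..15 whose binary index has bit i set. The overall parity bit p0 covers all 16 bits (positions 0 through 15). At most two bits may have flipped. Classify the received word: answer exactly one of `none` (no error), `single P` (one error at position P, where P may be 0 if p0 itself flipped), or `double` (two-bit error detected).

single 3

s1: b1⊕b3⊕b5⊕b7⊕b9⊕b11⊕b13⊕b15 = 1⊕0⊕1⊕1⊕1⊕1⊕0⊕0 = 1
s2: b2⊕b3⊕b6⊕b7⊕b10⊕b11⊕b14⊕b15 = 0⊕0⊕1⊕1⊕1⊕1⊕1⊕0 = 1
s4: b4⊕b5⊕b6⊕b7⊕b12⊕b13⊕b14⊕b15 = 0⊕1⊕1⊕1⊕0⊕0⊕1⊕0 = 0
s8: b8⊕b9⊕b10⊕b11⊕b12⊕b13⊕b14⊕b15 = 0⊕1⊕1⊕1⊕0⊕0⊕1⊕0 = 0
Syndrome (s8...s1) = 0011 → position 3.
Overall parity (XOR of all 16 bits, including p0): 1⊕1⊕0⊕0⊕0⊕1⊕1⊕1⊕0⊕1⊕1⊕1⊕0⊕0⊕1⊕0 = 1
Overall=1, syndrome position=3 → single-bit error at position 3.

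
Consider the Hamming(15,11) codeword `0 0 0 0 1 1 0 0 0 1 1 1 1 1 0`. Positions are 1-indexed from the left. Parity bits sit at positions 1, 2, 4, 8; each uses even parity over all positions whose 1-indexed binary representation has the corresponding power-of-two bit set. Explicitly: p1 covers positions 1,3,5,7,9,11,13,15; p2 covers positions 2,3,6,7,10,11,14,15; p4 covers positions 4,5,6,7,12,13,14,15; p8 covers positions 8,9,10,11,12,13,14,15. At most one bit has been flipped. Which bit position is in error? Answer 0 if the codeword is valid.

s1: b1⊕b3⊕b5⊕b7⊕b9⊕b11⊕b13⊕b15 = 0⊕0⊕1⊕0⊕0⊕1⊕1⊕0 = 1
s2: b2⊕b3⊕b6⊕b7⊕b10⊕b11⊕b14⊕b15 = 0⊕0⊕1⊕0⊕1⊕1⊕1⊕0 = 0
s4: b4⊕b5⊕b6⊕b7⊕b12⊕b13⊕b14⊕b15 = 0⊕1⊕1⊕0⊕1⊕1⊕1⊕0 = 1
s8: b8⊕b9⊕b10⊕b11⊕b12⊕b13⊕b14⊕b15 = 0⊕0⊕1⊕1⊕1⊕1⊕1⊕0 = 1
Syndrome (s8...s1) = 1101 → position 13.

13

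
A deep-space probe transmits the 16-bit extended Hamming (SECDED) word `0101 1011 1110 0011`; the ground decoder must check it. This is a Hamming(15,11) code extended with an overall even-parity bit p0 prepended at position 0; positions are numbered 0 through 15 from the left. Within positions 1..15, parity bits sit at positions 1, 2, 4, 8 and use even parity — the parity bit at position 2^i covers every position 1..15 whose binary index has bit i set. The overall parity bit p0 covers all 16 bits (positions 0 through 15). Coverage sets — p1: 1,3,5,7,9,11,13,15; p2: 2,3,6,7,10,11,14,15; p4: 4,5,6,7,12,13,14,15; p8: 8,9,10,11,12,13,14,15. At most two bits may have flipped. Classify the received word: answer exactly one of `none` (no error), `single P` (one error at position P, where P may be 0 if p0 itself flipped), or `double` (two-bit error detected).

s1: b1⊕b3⊕b5⊕b7⊕b9⊕b11⊕b13⊕b15 = 1⊕1⊕0⊕1⊕1⊕0⊕0⊕1 = 1
s2: b2⊕b3⊕b6⊕b7⊕b10⊕b11⊕b14⊕b15 = 0⊕1⊕1⊕1⊕1⊕0⊕1⊕1 = 0
s4: b4⊕b5⊕b6⊕b7⊕b12⊕b13⊕b14⊕b15 = 1⊕0⊕1⊕1⊕0⊕0⊕1⊕1 = 1
s8: b8⊕b9⊕b10⊕b11⊕b12⊕b13⊕b14⊕b15 = 1⊕1⊕1⊕0⊕0⊕0⊕1⊕1 = 1
Syndrome (s8...s1) = 1101 → position 13.
Overall parity (XOR of all 16 bits, including p0): 0⊕1⊕0⊕1⊕1⊕0⊕1⊕1⊕1⊕1⊕1⊕0⊕0⊕0⊕1⊕1 = 0
Overall=0, syndrome position=13 → double-bit error detected (uncorrectable).

double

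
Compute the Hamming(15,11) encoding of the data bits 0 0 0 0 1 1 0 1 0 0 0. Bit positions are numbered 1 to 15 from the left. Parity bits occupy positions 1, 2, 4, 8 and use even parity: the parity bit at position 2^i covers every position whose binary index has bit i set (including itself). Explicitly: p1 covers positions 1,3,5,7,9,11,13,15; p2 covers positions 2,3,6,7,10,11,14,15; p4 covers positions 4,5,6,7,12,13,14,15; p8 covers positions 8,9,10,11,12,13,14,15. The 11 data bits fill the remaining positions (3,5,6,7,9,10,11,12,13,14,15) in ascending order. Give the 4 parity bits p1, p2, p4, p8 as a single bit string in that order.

Place data bits at non-power-of-two positions: b3=0, b5=0, b6=0, b7=0, b9=1, b10=1, b11=0, b12=1, b13=0, b14=0, b15=0.
p1 = XOR of data positions {3,5,7,9,11,13,15} = 0⊕0⊕0⊕1⊕0⊕0⊕0 = 1
p2 = XOR of data positions {3,6,7,10,11,14,15} = 0⊕0⊕0⊕1⊕0⊕0⊕0 = 1
p4 = XOR of data positions {5,6,7,12,13,14,15} = 0⊕0⊕0⊕1⊕0⊕0⊕0 = 1
p8 = XOR of data positions {9,10,11,12,13,14,15} = 1⊕1⊕0⊕1⊕0⊕0⊕0 = 1
Parity bits p1,p2,p4,p8 = 1111

1111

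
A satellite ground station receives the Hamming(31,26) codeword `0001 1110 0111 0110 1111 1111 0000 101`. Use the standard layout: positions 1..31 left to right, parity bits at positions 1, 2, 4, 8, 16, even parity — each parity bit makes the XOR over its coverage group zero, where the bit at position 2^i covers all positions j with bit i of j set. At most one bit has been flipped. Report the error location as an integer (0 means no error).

6

s1: b1⊕b3⊕b5⊕b7⊕b9⊕b11⊕b13⊕b15⊕b17⊕b19⊕b21⊕b23⊕b25⊕b27⊕b29⊕b31 = 0⊕0⊕1⊕1⊕0⊕1⊕0⊕1⊕1⊕1⊕1⊕1⊕0⊕0⊕1⊕1 = 0
s2: b2⊕b3⊕b6⊕b7⊕b10⊕b11⊕b14⊕b15⊕b18⊕b19⊕b22⊕b23⊕b26⊕b27⊕b30⊕b31 = 0⊕0⊕1⊕1⊕1⊕1⊕1⊕1⊕1⊕1⊕1⊕1⊕0⊕0⊕0⊕1 = 1
s4: b4⊕b5⊕b6⊕b7⊕b12⊕b13⊕b14⊕b15⊕b20⊕b21⊕b22⊕b23⊕b28⊕b29⊕b30⊕b31 = 1⊕1⊕1⊕1⊕1⊕0⊕1⊕1⊕1⊕1⊕1⊕1⊕0⊕1⊕0⊕1 = 1
s8: b8⊕b9⊕b10⊕b11⊕b12⊕b13⊕b14⊕b15⊕b24⊕b25⊕b26⊕b27⊕b28⊕b29⊕b30⊕b31 = 0⊕0⊕1⊕1⊕1⊕0⊕1⊕1⊕1⊕0⊕0⊕0⊕0⊕1⊕0⊕1 = 0
s16: b16⊕b17⊕b18⊕b19⊕b20⊕b21⊕b22⊕b23⊕b24⊕b25⊕b26⊕b27⊕b28⊕b29⊕b30⊕b31 = 0⊕1⊕1⊕1⊕1⊕1⊕1⊕1⊕1⊕0⊕0⊕0⊕0⊕1⊕0⊕1 = 0
Syndrome (s16...s1) = 00110 → position 6.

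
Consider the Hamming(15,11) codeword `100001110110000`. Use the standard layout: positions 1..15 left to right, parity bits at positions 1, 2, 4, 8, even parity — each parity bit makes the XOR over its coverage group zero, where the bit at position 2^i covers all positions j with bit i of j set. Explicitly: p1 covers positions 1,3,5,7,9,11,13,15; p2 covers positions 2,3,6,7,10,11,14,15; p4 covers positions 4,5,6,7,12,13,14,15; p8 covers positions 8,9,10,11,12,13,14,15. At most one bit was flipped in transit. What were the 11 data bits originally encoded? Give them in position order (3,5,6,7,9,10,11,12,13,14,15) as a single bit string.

s1: b1⊕b3⊕b5⊕b7⊕b9⊕b11⊕b13⊕b15 = 1⊕0⊕0⊕1⊕0⊕1⊕0⊕0 = 1
s2: b2⊕b3⊕b6⊕b7⊕b10⊕b11⊕b14⊕b15 = 0⊕0⊕1⊕1⊕1⊕1⊕0⊕0 = 0
s4: b4⊕b5⊕b6⊕b7⊕b12⊕b13⊕b14⊕b15 = 0⊕0⊕1⊕1⊕0⊕0⊕0⊕0 = 0
s8: b8⊕b9⊕b10⊕b11⊕b12⊕b13⊕b14⊕b15 = 1⊕0⊕1⊕1⊕0⊕0⊕0⊕0 = 1
Syndrome (s8...s1) = 1001 → position 9.
Flip bit 9: corrected codeword = 100001111110000
Data bits at positions 3,5,6,7,9,10,11,12,13,14,15: 00111110000

00111110000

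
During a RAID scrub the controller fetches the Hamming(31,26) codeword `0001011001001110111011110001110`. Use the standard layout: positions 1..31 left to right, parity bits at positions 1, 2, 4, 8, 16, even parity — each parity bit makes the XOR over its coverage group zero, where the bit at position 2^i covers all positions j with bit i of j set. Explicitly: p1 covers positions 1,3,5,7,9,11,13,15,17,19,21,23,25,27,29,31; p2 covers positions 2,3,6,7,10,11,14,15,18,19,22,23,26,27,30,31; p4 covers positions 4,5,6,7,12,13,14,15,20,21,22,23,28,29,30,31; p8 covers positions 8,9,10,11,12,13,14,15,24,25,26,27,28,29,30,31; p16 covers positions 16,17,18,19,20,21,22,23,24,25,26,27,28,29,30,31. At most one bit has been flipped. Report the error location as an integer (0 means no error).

0

s1: b1⊕b3⊕b5⊕b7⊕b9⊕b11⊕b13⊕b15⊕b17⊕b19⊕b21⊕b23⊕b25⊕b27⊕b29⊕b31 = 0⊕0⊕0⊕1⊕0⊕0⊕1⊕1⊕1⊕1⊕1⊕1⊕0⊕0⊕1⊕0 = 0
s2: b2⊕b3⊕b6⊕b7⊕b10⊕b11⊕b14⊕b15⊕b18⊕b19⊕b22⊕b23⊕b26⊕b27⊕b30⊕b31 = 0⊕0⊕1⊕1⊕1⊕0⊕1⊕1⊕1⊕1⊕1⊕1⊕0⊕0⊕1⊕0 = 0
s4: b4⊕b5⊕b6⊕b7⊕b12⊕b13⊕b14⊕b15⊕b20⊕b21⊕b22⊕b23⊕b28⊕b29⊕b30⊕b31 = 1⊕0⊕1⊕1⊕0⊕1⊕1⊕1⊕0⊕1⊕1⊕1⊕1⊕1⊕1⊕0 = 0
s8: b8⊕b9⊕b10⊕b11⊕b12⊕b13⊕b14⊕b15⊕b24⊕b25⊕b26⊕b27⊕b28⊕b29⊕b30⊕b31 = 0⊕0⊕1⊕0⊕0⊕1⊕1⊕1⊕1⊕0⊕0⊕0⊕1⊕1⊕1⊕0 = 0
s16: b16⊕b17⊕b18⊕b19⊕b20⊕b21⊕b22⊕b23⊕b24⊕b25⊕b26⊕b27⊕b28⊕b29⊕b30⊕b31 = 0⊕1⊕1⊕1⊕0⊕1⊕1⊕1⊕1⊕0⊕0⊕0⊕1⊕1⊕1⊕0 = 0
Syndrome (s16...s1) = 00000 → position 0 (no error).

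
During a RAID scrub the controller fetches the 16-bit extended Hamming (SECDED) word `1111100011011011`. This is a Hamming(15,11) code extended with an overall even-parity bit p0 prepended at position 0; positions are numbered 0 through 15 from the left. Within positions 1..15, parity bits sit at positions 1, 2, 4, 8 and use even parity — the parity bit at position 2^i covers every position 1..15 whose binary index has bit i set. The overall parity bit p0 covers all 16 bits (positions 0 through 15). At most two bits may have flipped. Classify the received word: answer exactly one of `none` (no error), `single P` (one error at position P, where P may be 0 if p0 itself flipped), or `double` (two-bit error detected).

single 3

s1: b1⊕b3⊕b5⊕b7⊕b9⊕b11⊕b13⊕b15 = 1⊕1⊕0⊕0⊕1⊕1⊕0⊕1 = 1
s2: b2⊕b3⊕b6⊕b7⊕b10⊕b11⊕b14⊕b15 = 1⊕1⊕0⊕0⊕0⊕1⊕1⊕1 = 1
s4: b4⊕b5⊕b6⊕b7⊕b12⊕b13⊕b14⊕b15 = 1⊕0⊕0⊕0⊕1⊕0⊕1⊕1 = 0
s8: b8⊕b9⊕b10⊕b11⊕b12⊕b13⊕b14⊕b15 = 1⊕1⊕0⊕1⊕1⊕0⊕1⊕1 = 0
Syndrome (s8...s1) = 0011 → position 3.
Overall parity (XOR of all 16 bits, including p0): 1⊕1⊕1⊕1⊕1⊕0⊕0⊕0⊕1⊕1⊕0⊕1⊕1⊕0⊕1⊕1 = 1
Overall=1, syndrome position=3 → single-bit error at position 3.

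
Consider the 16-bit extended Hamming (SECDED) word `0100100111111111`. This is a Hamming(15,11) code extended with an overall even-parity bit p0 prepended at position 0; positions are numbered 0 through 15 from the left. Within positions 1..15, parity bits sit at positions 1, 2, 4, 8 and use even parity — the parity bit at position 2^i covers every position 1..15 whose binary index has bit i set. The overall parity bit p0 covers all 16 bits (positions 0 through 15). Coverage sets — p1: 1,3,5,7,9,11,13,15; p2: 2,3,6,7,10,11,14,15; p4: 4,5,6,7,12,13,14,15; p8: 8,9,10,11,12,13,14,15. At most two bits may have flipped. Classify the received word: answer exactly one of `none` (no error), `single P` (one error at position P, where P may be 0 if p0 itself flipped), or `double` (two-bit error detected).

s1: b1⊕b3⊕b5⊕b7⊕b9⊕b11⊕b13⊕b15 = 1⊕0⊕0⊕1⊕1⊕1⊕1⊕1 = 0
s2: b2⊕b3⊕b6⊕b7⊕b10⊕b11⊕b14⊕b15 = 0⊕0⊕0⊕1⊕1⊕1⊕1⊕1 = 1
s4: b4⊕b5⊕b6⊕b7⊕b12⊕b13⊕b14⊕b15 = 1⊕0⊕0⊕1⊕1⊕1⊕1⊕1 = 0
s8: b8⊕b9⊕b10⊕b11⊕b12⊕b13⊕b14⊕b15 = 1⊕1⊕1⊕1⊕1⊕1⊕1⊕1 = 0
Syndrome (s8...s1) = 0010 → position 2.
Overall parity (XOR of all 16 bits, including p0): 0⊕1⊕0⊕0⊕1⊕0⊕0⊕1⊕1⊕1⊕1⊕1⊕1⊕1⊕1⊕1 = 1
Overall=1, syndrome position=2 → single-bit error at position 2.

single 2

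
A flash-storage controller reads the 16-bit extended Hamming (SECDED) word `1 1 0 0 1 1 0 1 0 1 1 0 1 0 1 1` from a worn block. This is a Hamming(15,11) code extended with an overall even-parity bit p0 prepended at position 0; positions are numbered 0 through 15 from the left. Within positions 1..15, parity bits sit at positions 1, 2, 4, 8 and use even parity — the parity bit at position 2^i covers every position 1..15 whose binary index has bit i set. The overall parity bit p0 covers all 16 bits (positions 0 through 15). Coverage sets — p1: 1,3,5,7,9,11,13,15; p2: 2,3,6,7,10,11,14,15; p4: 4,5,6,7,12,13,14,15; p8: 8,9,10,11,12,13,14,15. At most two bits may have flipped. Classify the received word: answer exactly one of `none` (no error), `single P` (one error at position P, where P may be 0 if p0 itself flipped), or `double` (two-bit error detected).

s1: b1⊕b3⊕b5⊕b7⊕b9⊕b11⊕b13⊕b15 = 1⊕0⊕1⊕1⊕1⊕0⊕0⊕1 = 1
s2: b2⊕b3⊕b6⊕b7⊕b10⊕b11⊕b14⊕b15 = 0⊕0⊕0⊕1⊕1⊕0⊕1⊕1 = 0
s4: b4⊕b5⊕b6⊕b7⊕b12⊕b13⊕b14⊕b15 = 1⊕1⊕0⊕1⊕1⊕0⊕1⊕1 = 0
s8: b8⊕b9⊕b10⊕b11⊕b12⊕b13⊕b14⊕b15 = 0⊕1⊕1⊕0⊕1⊕0⊕1⊕1 = 1
Syndrome (s8...s1) = 1001 → position 9.
Overall parity (XOR of all 16 bits, including p0): 1⊕1⊕0⊕0⊕1⊕1⊕0⊕1⊕0⊕1⊕1⊕0⊕1⊕0⊕1⊕1 = 0
Overall=0, syndrome position=9 → double-bit error detected (uncorrectable).

double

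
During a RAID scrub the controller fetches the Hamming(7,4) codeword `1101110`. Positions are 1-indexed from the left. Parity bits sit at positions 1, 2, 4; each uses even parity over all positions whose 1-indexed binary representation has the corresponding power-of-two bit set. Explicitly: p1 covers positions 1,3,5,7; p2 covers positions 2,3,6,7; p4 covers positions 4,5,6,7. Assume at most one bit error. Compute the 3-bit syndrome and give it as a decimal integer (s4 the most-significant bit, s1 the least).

4

s1: b1⊕b3⊕b5⊕b7 = 1⊕0⊕1⊕0 = 0
s2: b2⊕b3⊕b6⊕b7 = 1⊕0⊕1⊕0 = 0
s4: b4⊕b5⊕b6⊕b7 = 1⊕1⊕1⊕0 = 1
Syndrome (s4...s1) = 100 → position 4.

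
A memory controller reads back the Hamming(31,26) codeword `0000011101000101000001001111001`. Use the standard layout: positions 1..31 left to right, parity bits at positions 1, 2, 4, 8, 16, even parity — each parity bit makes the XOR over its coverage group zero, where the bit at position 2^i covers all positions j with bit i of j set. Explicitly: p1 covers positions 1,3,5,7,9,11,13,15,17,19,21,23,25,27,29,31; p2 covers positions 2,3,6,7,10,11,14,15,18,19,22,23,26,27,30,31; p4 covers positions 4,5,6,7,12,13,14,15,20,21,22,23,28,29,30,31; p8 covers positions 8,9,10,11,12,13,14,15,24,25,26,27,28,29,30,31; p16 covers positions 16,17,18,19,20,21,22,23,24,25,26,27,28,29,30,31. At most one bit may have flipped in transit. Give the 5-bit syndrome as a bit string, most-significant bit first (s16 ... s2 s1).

10000

s1: b1⊕b3⊕b5⊕b7⊕b9⊕b11⊕b13⊕b15⊕b17⊕b19⊕b21⊕b23⊕b25⊕b27⊕b29⊕b31 = 0⊕0⊕0⊕1⊕0⊕0⊕0⊕0⊕0⊕0⊕0⊕0⊕1⊕1⊕0⊕1 = 0
s2: b2⊕b3⊕b6⊕b7⊕b10⊕b11⊕b14⊕b15⊕b18⊕b19⊕b22⊕b23⊕b26⊕b27⊕b30⊕b31 = 0⊕0⊕1⊕1⊕1⊕0⊕1⊕0⊕0⊕0⊕1⊕0⊕1⊕1⊕0⊕1 = 0
s4: b4⊕b5⊕b6⊕b7⊕b12⊕b13⊕b14⊕b15⊕b20⊕b21⊕b22⊕b23⊕b28⊕b29⊕b30⊕b31 = 0⊕0⊕1⊕1⊕0⊕0⊕1⊕0⊕0⊕0⊕1⊕0⊕1⊕0⊕0⊕1 = 0
s8: b8⊕b9⊕b10⊕b11⊕b12⊕b13⊕b14⊕b15⊕b24⊕b25⊕b26⊕b27⊕b28⊕b29⊕b30⊕b31 = 1⊕0⊕1⊕0⊕0⊕0⊕1⊕0⊕0⊕1⊕1⊕1⊕1⊕0⊕0⊕1 = 0
s16: b16⊕b17⊕b18⊕b19⊕b20⊕b21⊕b22⊕b23⊕b24⊕b25⊕b26⊕b27⊕b28⊕b29⊕b30⊕b31 = 1⊕0⊕0⊕0⊕0⊕0⊕1⊕0⊕0⊕1⊕1⊕1⊕1⊕0⊕0⊕1 = 1
Syndrome (s16...s1) = 10000 → position 16.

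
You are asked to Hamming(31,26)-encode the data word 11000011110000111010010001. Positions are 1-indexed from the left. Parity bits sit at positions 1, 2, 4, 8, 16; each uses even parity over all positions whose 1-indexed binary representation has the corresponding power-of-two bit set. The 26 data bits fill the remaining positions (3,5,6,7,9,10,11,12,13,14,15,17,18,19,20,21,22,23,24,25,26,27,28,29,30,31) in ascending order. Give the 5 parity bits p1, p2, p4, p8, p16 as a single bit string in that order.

10010

Place data bits at non-power-of-two positions: b3=1, b5=1, b6=0, b7=0, b9=0, b10=0, b11=1, b12=1, b13=1, b14=1, b15=0, b17=0, b18=0, b19=0, b20=1, b21=1, b22=1, b23=0, b24=1, b25=0, b26=0, b27=1, b28=0, b29=0, b30=0, b31=1.
p1 = XOR of data positions {3,5,7,9,11,13,15,17,19,21,23,25,27,29,31} = 1⊕1⊕0⊕0⊕1⊕1⊕0⊕0⊕0⊕1⊕0⊕0⊕1⊕0⊕1 = 1
p2 = XOR of data positions {3,6,7,10,11,14,15,18,19,22,23,26,27,30,31} = 1⊕0⊕0⊕0⊕1⊕1⊕0⊕0⊕0⊕1⊕0⊕0⊕1⊕0⊕1 = 0
p4 = XOR of data positions {5,6,7,12,13,14,15,20,21,22,23,28,29,30,31} = 1⊕0⊕0⊕1⊕1⊕1⊕0⊕1⊕1⊕1⊕0⊕0⊕0⊕0⊕1 = 0
p8 = XOR of data positions {9,10,11,12,13,14,15,24,25,26,27,28,29,30,31} = 0⊕0⊕1⊕1⊕1⊕1⊕0⊕1⊕0⊕0⊕1⊕0⊕0⊕0⊕1 = 1
p16 = XOR of data positions {17,18,19,20,21,22,23,24,25,26,27,28,29,30,31} = 0⊕0⊕0⊕1⊕1⊕1⊕0⊕1⊕0⊕0⊕1⊕0⊕0⊕0⊕1 = 0
Parity bits p1,p2,p4,p8,p16 = 10010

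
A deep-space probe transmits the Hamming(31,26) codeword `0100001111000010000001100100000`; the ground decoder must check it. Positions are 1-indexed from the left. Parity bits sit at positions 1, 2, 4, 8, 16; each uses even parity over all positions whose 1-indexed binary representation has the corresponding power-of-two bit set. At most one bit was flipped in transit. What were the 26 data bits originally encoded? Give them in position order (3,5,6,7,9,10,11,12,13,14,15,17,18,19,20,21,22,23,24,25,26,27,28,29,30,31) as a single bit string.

00011100001000001100000000

s1: b1⊕b3⊕b5⊕b7⊕b9⊕b11⊕b13⊕b15⊕b17⊕b19⊕b21⊕b23⊕b25⊕b27⊕b29⊕b31 = 0⊕0⊕0⊕1⊕1⊕0⊕0⊕1⊕0⊕0⊕0⊕1⊕0⊕0⊕0⊕0 = 0
s2: b2⊕b3⊕b6⊕b7⊕b10⊕b11⊕b14⊕b15⊕b18⊕b19⊕b22⊕b23⊕b26⊕b27⊕b30⊕b31 = 1⊕0⊕0⊕1⊕1⊕0⊕0⊕1⊕0⊕0⊕1⊕1⊕1⊕0⊕0⊕0 = 1
s4: b4⊕b5⊕b6⊕b7⊕b12⊕b13⊕b14⊕b15⊕b20⊕b21⊕b22⊕b23⊕b28⊕b29⊕b30⊕b31 = 0⊕0⊕0⊕1⊕0⊕0⊕0⊕1⊕0⊕0⊕1⊕1⊕0⊕0⊕0⊕0 = 0
s8: b8⊕b9⊕b10⊕b11⊕b12⊕b13⊕b14⊕b15⊕b24⊕b25⊕b26⊕b27⊕b28⊕b29⊕b30⊕b31 = 1⊕1⊕1⊕0⊕0⊕0⊕0⊕1⊕0⊕0⊕1⊕0⊕0⊕0⊕0⊕0 = 1
s16: b16⊕b17⊕b18⊕b19⊕b20⊕b21⊕b22⊕b23⊕b24⊕b25⊕b26⊕b27⊕b28⊕b29⊕b30⊕b31 = 0⊕0⊕0⊕0⊕0⊕0⊕1⊕1⊕0⊕0⊕1⊕0⊕0⊕0⊕0⊕0 = 1
Syndrome (s16...s1) = 11010 → position 26.
Flip bit 26: corrected codeword = 0100001111000010000001100000000
Data bits at positions 3,5,6,7,9,10,11,12,13,14,15,17,18,19,20,21,22,23,24,25,26,27,28,29,30,31: 00011100001000001100000000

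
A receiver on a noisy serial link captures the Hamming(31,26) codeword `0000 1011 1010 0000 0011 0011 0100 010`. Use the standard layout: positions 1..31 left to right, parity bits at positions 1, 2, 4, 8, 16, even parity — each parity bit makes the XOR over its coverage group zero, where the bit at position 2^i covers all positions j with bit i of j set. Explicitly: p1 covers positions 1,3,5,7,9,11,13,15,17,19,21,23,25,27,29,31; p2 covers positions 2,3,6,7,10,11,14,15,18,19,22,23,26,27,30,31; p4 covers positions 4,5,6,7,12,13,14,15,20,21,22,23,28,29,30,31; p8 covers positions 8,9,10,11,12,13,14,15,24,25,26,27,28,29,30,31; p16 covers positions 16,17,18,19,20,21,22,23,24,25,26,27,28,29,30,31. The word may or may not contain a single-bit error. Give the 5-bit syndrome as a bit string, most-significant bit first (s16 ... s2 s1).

s1: b1⊕b3⊕b5⊕b7⊕b9⊕b11⊕b13⊕b15⊕b17⊕b19⊕b21⊕b23⊕b25⊕b27⊕b29⊕b31 = 0⊕0⊕1⊕1⊕1⊕1⊕0⊕0⊕0⊕1⊕0⊕1⊕0⊕0⊕0⊕0 = 0
s2: b2⊕b3⊕b6⊕b7⊕b10⊕b11⊕b14⊕b15⊕b18⊕b19⊕b22⊕b23⊕b26⊕b27⊕b30⊕b31 = 0⊕0⊕0⊕1⊕0⊕1⊕0⊕0⊕0⊕1⊕0⊕1⊕1⊕0⊕1⊕0 = 0
s4: b4⊕b5⊕b6⊕b7⊕b12⊕b13⊕b14⊕b15⊕b20⊕b21⊕b22⊕b23⊕b28⊕b29⊕b30⊕b31 = 0⊕1⊕0⊕1⊕0⊕0⊕0⊕0⊕1⊕0⊕0⊕1⊕0⊕0⊕1⊕0 = 1
s8: b8⊕b9⊕b10⊕b11⊕b12⊕b13⊕b14⊕b15⊕b24⊕b25⊕b26⊕b27⊕b28⊕b29⊕b30⊕b31 = 1⊕1⊕0⊕1⊕0⊕0⊕0⊕0⊕1⊕0⊕1⊕0⊕0⊕0⊕1⊕0 = 0
s16: b16⊕b17⊕b18⊕b19⊕b20⊕b21⊕b22⊕b23⊕b24⊕b25⊕b26⊕b27⊕b28⊕b29⊕b30⊕b31 = 0⊕0⊕0⊕1⊕1⊕0⊕0⊕1⊕1⊕0⊕1⊕0⊕0⊕0⊕1⊕0 = 0
Syndrome (s16...s1) = 00100 → position 4.

00100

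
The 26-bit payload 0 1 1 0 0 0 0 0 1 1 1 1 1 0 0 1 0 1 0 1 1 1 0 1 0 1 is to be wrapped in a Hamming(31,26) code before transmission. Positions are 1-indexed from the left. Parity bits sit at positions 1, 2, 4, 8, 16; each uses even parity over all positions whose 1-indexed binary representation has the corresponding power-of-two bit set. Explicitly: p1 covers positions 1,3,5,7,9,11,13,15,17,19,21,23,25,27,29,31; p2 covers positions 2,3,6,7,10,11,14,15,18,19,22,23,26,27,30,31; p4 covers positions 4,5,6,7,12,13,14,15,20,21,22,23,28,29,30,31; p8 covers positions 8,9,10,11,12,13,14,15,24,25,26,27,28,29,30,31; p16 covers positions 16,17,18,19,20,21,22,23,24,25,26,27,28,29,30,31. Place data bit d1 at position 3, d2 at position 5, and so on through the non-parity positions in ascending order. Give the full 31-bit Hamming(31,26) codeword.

0001110000001111110010101110101

Place data bits at non-power-of-two positions: b3=0, b5=1, b6=1, b7=0, b9=0, b10=0, b11=0, b12=0, b13=1, b14=1, b15=1, b17=1, b18=1, b19=0, b20=0, b21=1, b22=0, b23=1, b24=0, b25=1, b26=1, b27=1, b28=0, b29=1, b30=0, b31=1.
p1 = XOR of data positions {3,5,7,9,11,13,15,17,19,21,23,25,27,29,31} = 0⊕1⊕0⊕0⊕0⊕1⊕1⊕1⊕0⊕1⊕1⊕1⊕1⊕1⊕1 = 0
p2 = XOR of data positions {3,6,7,10,11,14,15,18,19,22,23,26,27,30,31} = 0⊕1⊕0⊕0⊕0⊕1⊕1⊕1⊕0⊕0⊕1⊕1⊕1⊕0⊕1 = 0
p4 = XOR of data positions {5,6,7,12,13,14,15,20,21,22,23,28,29,30,31} = 1⊕1⊕0⊕0⊕1⊕1⊕1⊕0⊕1⊕0⊕1⊕0⊕1⊕0⊕1 = 1
p8 = XOR of data positions {9,10,11,12,13,14,15,24,25,26,27,28,29,30,31} = 0⊕0⊕0⊕0⊕1⊕1⊕1⊕0⊕1⊕1⊕1⊕0⊕1⊕0⊕1 = 0
p16 = XOR of data positions {17,18,19,20,21,22,23,24,25,26,27,28,29,30,31} = 1⊕1⊕0⊕0⊕1⊕0⊕1⊕0⊕1⊕1⊕1⊕0⊕1⊕0⊕1 = 1
Codeword b1..b31 = 0001110000001111110010101110101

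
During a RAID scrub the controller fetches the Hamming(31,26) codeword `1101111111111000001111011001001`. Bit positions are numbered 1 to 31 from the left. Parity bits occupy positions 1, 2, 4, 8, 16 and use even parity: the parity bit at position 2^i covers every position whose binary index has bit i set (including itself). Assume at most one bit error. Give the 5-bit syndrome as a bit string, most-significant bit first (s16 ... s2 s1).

s1: b1⊕b3⊕b5⊕b7⊕b9⊕b11⊕b13⊕b15⊕b17⊕b19⊕b21⊕b23⊕b25⊕b27⊕b29⊕b31 = 1⊕0⊕1⊕1⊕1⊕1⊕1⊕0⊕0⊕1⊕1⊕0⊕1⊕0⊕0⊕1 = 0
s2: b2⊕b3⊕b6⊕b7⊕b10⊕b11⊕b14⊕b15⊕b18⊕b19⊕b22⊕b23⊕b26⊕b27⊕b30⊕b31 = 1⊕0⊕1⊕1⊕1⊕1⊕0⊕0⊕0⊕1⊕1⊕0⊕0⊕0⊕0⊕1 = 0
s4: b4⊕b5⊕b6⊕b7⊕b12⊕b13⊕b14⊕b15⊕b20⊕b21⊕b22⊕b23⊕b28⊕b29⊕b30⊕b31 = 1⊕1⊕1⊕1⊕1⊕1⊕0⊕0⊕1⊕1⊕1⊕0⊕1⊕0⊕0⊕1 = 1
s8: b8⊕b9⊕b10⊕b11⊕b12⊕b13⊕b14⊕b15⊕b24⊕b25⊕b26⊕b27⊕b28⊕b29⊕b30⊕b31 = 1⊕1⊕1⊕1⊕1⊕1⊕0⊕0⊕1⊕1⊕0⊕0⊕1⊕0⊕0⊕1 = 0
s16: b16⊕b17⊕b18⊕b19⊕b20⊕b21⊕b22⊕b23⊕b24⊕b25⊕b26⊕b27⊕b28⊕b29⊕b30⊕b31 = 0⊕0⊕0⊕1⊕1⊕1⊕1⊕0⊕1⊕1⊕0⊕0⊕1⊕0⊕0⊕1 = 0
Syndrome (s16...s1) = 00100 → position 4.

00100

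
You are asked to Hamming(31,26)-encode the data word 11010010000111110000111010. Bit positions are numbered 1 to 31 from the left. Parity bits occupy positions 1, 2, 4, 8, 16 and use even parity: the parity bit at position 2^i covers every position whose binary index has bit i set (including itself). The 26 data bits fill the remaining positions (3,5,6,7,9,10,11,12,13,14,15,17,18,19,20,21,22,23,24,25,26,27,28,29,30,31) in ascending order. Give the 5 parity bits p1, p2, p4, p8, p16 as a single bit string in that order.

Place data bits at non-power-of-two positions: b3=1, b5=1, b6=0, b7=1, b9=0, b10=0, b11=1, b12=0, b13=0, b14=0, b15=0, b17=1, b18=1, b19=1, b20=1, b21=1, b22=0, b23=0, b24=0, b25=0, b26=1, b27=1, b28=1, b29=0, b30=1, b31=0.
p1 = XOR of data positions {3,5,7,9,11,13,15,17,19,21,23,25,27,29,31} = 1⊕1⊕1⊕0⊕1⊕0⊕0⊕1⊕1⊕1⊕0⊕0⊕1⊕0⊕0 = 0
p2 = XOR of data positions {3,6,7,10,11,14,15,18,19,22,23,26,27,30,31} = 1⊕0⊕1⊕0⊕1⊕0⊕0⊕1⊕1⊕0⊕0⊕1⊕1⊕1⊕0 = 0
p4 = XOR of data positions {5,6,7,12,13,14,15,20,21,22,23,28,29,30,31} = 1⊕0⊕1⊕0⊕0⊕0⊕0⊕1⊕1⊕0⊕0⊕1⊕0⊕1⊕0 = 0
p8 = XOR of data positions {9,10,11,12,13,14,15,24,25,26,27,28,29,30,31} = 0⊕0⊕1⊕0⊕0⊕0⊕0⊕0⊕0⊕1⊕1⊕1⊕0⊕1⊕0 = 1
p16 = XOR of data positions {17,18,19,20,21,22,23,24,25,26,27,28,29,30,31} = 1⊕1⊕1⊕1⊕1⊕0⊕0⊕0⊕0⊕1⊕1⊕1⊕0⊕1⊕0 = 1
Parity bits p1,p2,p4,p8,p16 = 00011

00011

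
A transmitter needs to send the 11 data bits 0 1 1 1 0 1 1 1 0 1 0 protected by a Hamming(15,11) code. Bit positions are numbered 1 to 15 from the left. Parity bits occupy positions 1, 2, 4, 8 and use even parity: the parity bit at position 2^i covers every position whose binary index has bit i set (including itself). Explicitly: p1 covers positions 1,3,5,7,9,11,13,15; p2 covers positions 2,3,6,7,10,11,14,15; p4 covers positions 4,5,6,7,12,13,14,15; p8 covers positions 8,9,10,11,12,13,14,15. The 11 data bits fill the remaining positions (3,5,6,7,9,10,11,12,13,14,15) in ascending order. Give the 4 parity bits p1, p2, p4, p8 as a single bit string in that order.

Place data bits at non-power-of-two positions: b3=0, b5=1, b6=1, b7=1, b9=0, b10=1, b11=1, b12=1, b13=0, b14=1, b15=0.
p1 = XOR of data positions {3,5,7,9,11,13,15} = 0⊕1⊕1⊕0⊕1⊕0⊕0 = 1
p2 = XOR of data positions {3,6,7,10,11,14,15} = 0⊕1⊕1⊕1⊕1⊕1⊕0 = 1
p4 = XOR of data positions {5,6,7,12,13,14,15} = 1⊕1⊕1⊕1⊕0⊕1⊕0 = 1
p8 = XOR of data positions {9,10,11,12,13,14,15} = 0⊕1⊕1⊕1⊕0⊕1⊕0 = 0
Parity bits p1,p2,p4,p8 = 1110

1110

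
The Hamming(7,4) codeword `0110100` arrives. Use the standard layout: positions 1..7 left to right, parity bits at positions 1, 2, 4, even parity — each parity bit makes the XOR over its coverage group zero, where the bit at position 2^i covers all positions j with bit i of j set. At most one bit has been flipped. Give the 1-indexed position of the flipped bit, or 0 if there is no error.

s1: b1⊕b3⊕b5⊕b7 = 0⊕1⊕1⊕0 = 0
s2: b2⊕b3⊕b6⊕b7 = 1⊕1⊕0⊕0 = 0
s4: b4⊕b5⊕b6⊕b7 = 0⊕1⊕0⊕0 = 1
Syndrome (s4...s1) = 100 → position 4.

4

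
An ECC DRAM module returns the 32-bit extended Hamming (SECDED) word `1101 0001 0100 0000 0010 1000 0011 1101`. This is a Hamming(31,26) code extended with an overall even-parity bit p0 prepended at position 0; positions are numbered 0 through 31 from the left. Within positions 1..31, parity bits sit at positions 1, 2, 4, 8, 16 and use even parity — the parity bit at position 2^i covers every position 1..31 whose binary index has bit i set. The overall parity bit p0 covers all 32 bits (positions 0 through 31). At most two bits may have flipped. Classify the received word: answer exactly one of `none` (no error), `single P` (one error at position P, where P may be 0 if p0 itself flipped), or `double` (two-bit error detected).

double

s1: b1⊕b3⊕b5⊕b7⊕b9⊕b11⊕b13⊕b15⊕b17⊕b19⊕b21⊕b23⊕b25⊕b27⊕b29⊕b31 = 1⊕1⊕0⊕1⊕1⊕0⊕0⊕0⊕0⊕0⊕0⊕0⊕0⊕1⊕1⊕1 = 1
s2: b2⊕b3⊕b6⊕b7⊕b10⊕b11⊕b14⊕b15⊕b18⊕b19⊕b22⊕b23⊕b26⊕b27⊕b30⊕b31 = 0⊕1⊕0⊕1⊕0⊕0⊕0⊕0⊕1⊕0⊕0⊕0⊕1⊕1⊕0⊕1 = 0
s4: b4⊕b5⊕b6⊕b7⊕b12⊕b13⊕b14⊕b15⊕b20⊕b21⊕b22⊕b23⊕b28⊕b29⊕b30⊕b31 = 0⊕0⊕0⊕1⊕0⊕0⊕0⊕0⊕1⊕0⊕0⊕0⊕1⊕1⊕0⊕1 = 1
s8: b8⊕b9⊕b10⊕b11⊕b12⊕b13⊕b14⊕b15⊕b24⊕b25⊕b26⊕b27⊕b28⊕b29⊕b30⊕b31 = 0⊕1⊕0⊕0⊕0⊕0⊕0⊕0⊕0⊕0⊕1⊕1⊕1⊕1⊕0⊕1 = 0
s16: b16⊕b17⊕b18⊕b19⊕b20⊕b21⊕b22⊕b23⊕b24⊕b25⊕b26⊕b27⊕b28⊕b29⊕b30⊕b31 = 0⊕0⊕1⊕0⊕1⊕0⊕0⊕0⊕0⊕0⊕1⊕1⊕1⊕1⊕0⊕1 = 1
Syndrome (s16...s1) = 10101 → position 21.
Overall parity (XOR of all 32 bits, including p0): 1⊕1⊕0⊕1⊕0⊕0⊕0⊕1⊕0⊕1⊕0⊕0⊕0⊕0⊕0⊕0⊕0⊕0⊕1⊕0⊕1⊕0⊕0⊕0⊕0⊕0⊕1⊕1⊕1⊕1⊕0⊕1 = 0
Overall=0, syndrome position=21 → double-bit error detected (uncorrectable).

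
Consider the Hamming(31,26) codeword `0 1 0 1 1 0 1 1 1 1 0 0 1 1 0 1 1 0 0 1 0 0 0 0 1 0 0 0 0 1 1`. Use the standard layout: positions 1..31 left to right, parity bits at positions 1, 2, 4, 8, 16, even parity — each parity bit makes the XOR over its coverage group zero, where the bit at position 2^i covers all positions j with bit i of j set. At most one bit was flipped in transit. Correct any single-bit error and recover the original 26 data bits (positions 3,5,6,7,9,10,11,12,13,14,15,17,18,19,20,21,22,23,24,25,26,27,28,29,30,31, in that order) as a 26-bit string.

s1: b1⊕b3⊕b5⊕b7⊕b9⊕b11⊕b13⊕b15⊕b17⊕b19⊕b21⊕b23⊕b25⊕b27⊕b29⊕b31 = 0⊕0⊕1⊕1⊕1⊕0⊕1⊕0⊕1⊕0⊕0⊕0⊕1⊕0⊕0⊕1 = 1
s2: b2⊕b3⊕b6⊕b7⊕b10⊕b11⊕b14⊕b15⊕b18⊕b19⊕b22⊕b23⊕b26⊕b27⊕b30⊕b31 = 1⊕0⊕0⊕1⊕1⊕0⊕1⊕0⊕0⊕0⊕0⊕0⊕0⊕0⊕1⊕1 = 0
s4: b4⊕b5⊕b6⊕b7⊕b12⊕b13⊕b14⊕b15⊕b20⊕b21⊕b22⊕b23⊕b28⊕b29⊕b30⊕b31 = 1⊕1⊕0⊕1⊕0⊕1⊕1⊕0⊕1⊕0⊕0⊕0⊕0⊕0⊕1⊕1 = 0
s8: b8⊕b9⊕b10⊕b11⊕b12⊕b13⊕b14⊕b15⊕b24⊕b25⊕b26⊕b27⊕b28⊕b29⊕b30⊕b31 = 1⊕1⊕1⊕0⊕0⊕1⊕1⊕0⊕0⊕1⊕0⊕0⊕0⊕0⊕1⊕1 = 0
s16: b16⊕b17⊕b18⊕b19⊕b20⊕b21⊕b22⊕b23⊕b24⊕b25⊕b26⊕b27⊕b28⊕b29⊕b30⊕b31 = 1⊕1⊕0⊕0⊕1⊕0⊕0⊕0⊕0⊕1⊕0⊕0⊕0⊕0⊕1⊕1 = 0
Syndrome (s16...s1) = 00001 → position 1.
Flip bit 1: corrected codeword = 1101101111001101100100001000011
Data bits at positions 3,5,6,7,9,10,11,12,13,14,15,17,18,19,20,21,22,23,24,25,26,27,28,29,30,31: 01011100110100100001000011

01011100110100100001000011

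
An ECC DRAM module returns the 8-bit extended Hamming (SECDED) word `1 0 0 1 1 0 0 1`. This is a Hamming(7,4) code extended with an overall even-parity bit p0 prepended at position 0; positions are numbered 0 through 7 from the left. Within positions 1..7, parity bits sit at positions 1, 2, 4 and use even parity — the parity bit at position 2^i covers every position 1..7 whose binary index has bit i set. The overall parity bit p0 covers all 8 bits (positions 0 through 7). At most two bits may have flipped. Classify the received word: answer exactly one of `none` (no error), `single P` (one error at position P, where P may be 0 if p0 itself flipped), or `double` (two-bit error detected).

s1: b1⊕b3⊕b5⊕b7 = 0⊕1⊕0⊕1 = 0
s2: b2⊕b3⊕b6⊕b7 = 0⊕1⊕0⊕1 = 0
s4: b4⊕b5⊕b6⊕b7 = 1⊕0⊕0⊕1 = 0
Syndrome (s4...s1) = 000 → position 0 (no error).
Overall parity (XOR of all 8 bits, including p0): 1⊕0⊕0⊕1⊕1⊕0⊕0⊕1 = 0
Overall=0, syndrome position=0 → no error.

none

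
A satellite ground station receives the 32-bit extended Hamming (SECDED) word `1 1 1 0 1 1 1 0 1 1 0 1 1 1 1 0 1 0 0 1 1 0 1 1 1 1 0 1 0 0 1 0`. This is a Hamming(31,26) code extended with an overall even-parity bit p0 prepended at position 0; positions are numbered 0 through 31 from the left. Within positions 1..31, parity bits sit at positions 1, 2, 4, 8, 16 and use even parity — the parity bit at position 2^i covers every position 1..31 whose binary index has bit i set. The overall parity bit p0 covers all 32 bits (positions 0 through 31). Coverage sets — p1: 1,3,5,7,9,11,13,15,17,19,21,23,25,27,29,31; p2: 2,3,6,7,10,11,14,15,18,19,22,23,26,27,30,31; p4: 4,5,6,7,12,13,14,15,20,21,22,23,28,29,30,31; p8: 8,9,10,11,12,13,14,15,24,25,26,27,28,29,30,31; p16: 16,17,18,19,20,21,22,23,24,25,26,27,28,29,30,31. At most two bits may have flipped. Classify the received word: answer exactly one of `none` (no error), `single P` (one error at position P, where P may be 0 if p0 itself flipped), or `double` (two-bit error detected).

s1: b1⊕b3⊕b5⊕b7⊕b9⊕b11⊕b13⊕b15⊕b17⊕b19⊕b21⊕b23⊕b25⊕b27⊕b29⊕b31 = 1⊕0⊕1⊕0⊕1⊕1⊕1⊕0⊕0⊕1⊕0⊕1⊕1⊕1⊕0⊕0 = 1
s2: b2⊕b3⊕b6⊕b7⊕b10⊕b11⊕b14⊕b15⊕b18⊕b19⊕b22⊕b23⊕b26⊕b27⊕b30⊕b31 = 1⊕0⊕1⊕0⊕0⊕1⊕1⊕0⊕0⊕1⊕1⊕1⊕0⊕1⊕1⊕0 = 1
s4: b4⊕b5⊕b6⊕b7⊕b12⊕b13⊕b14⊕b15⊕b20⊕b21⊕b22⊕b23⊕b28⊕b29⊕b30⊕b31 = 1⊕1⊕1⊕0⊕1⊕1⊕1⊕0⊕1⊕0⊕1⊕1⊕0⊕0⊕1⊕0 = 0
s8: b8⊕b9⊕b10⊕b11⊕b12⊕b13⊕b14⊕b15⊕b24⊕b25⊕b26⊕b27⊕b28⊕b29⊕b30⊕b31 = 1⊕1⊕0⊕1⊕1⊕1⊕1⊕0⊕1⊕1⊕0⊕1⊕0⊕0⊕1⊕0 = 0
s16: b16⊕b17⊕b18⊕b19⊕b20⊕b21⊕b22⊕b23⊕b24⊕b25⊕b26⊕b27⊕b28⊕b29⊕b30⊕b31 = 1⊕0⊕0⊕1⊕1⊕0⊕1⊕1⊕1⊕1⊕0⊕1⊕0⊕0⊕1⊕0 = 1
Syndrome (s16...s1) = 10011 → position 19.
Overall parity (XOR of all 32 bits, including p0): 1⊕1⊕1⊕0⊕1⊕1⊕1⊕0⊕1⊕1⊕0⊕1⊕1⊕1⊕1⊕0⊕1⊕0⊕0⊕1⊕1⊕0⊕1⊕1⊕1⊕1⊕0⊕1⊕0⊕0⊕1⊕0 = 1
Overall=1, syndrome position=19 → single-bit error at position 19.

single 19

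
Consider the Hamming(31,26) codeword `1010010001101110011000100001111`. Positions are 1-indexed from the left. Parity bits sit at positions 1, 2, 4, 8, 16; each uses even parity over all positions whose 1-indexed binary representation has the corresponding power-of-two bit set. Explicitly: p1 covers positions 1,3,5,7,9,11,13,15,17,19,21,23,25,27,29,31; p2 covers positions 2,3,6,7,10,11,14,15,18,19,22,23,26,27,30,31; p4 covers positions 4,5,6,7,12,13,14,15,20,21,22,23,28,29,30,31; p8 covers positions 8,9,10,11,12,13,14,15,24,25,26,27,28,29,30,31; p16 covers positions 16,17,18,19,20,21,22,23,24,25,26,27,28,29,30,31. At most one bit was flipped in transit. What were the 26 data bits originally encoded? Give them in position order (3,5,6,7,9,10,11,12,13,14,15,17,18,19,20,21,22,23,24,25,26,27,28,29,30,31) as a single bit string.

10100110111011000100001110

s1: b1⊕b3⊕b5⊕b7⊕b9⊕b11⊕b13⊕b15⊕b17⊕b19⊕b21⊕b23⊕b25⊕b27⊕b29⊕b31 = 1⊕1⊕0⊕0⊕0⊕1⊕1⊕1⊕0⊕1⊕0⊕1⊕0⊕0⊕1⊕1 = 1
s2: b2⊕b3⊕b6⊕b7⊕b10⊕b11⊕b14⊕b15⊕b18⊕b19⊕b22⊕b23⊕b26⊕b27⊕b30⊕b31 = 0⊕1⊕1⊕0⊕1⊕1⊕1⊕1⊕1⊕1⊕0⊕1⊕0⊕0⊕1⊕1 = 1
s4: b4⊕b5⊕b6⊕b7⊕b12⊕b13⊕b14⊕b15⊕b20⊕b21⊕b22⊕b23⊕b28⊕b29⊕b30⊕b31 = 0⊕0⊕1⊕0⊕0⊕1⊕1⊕1⊕0⊕0⊕0⊕1⊕1⊕1⊕1⊕1 = 1
s8: b8⊕b9⊕b10⊕b11⊕b12⊕b13⊕b14⊕b15⊕b24⊕b25⊕b26⊕b27⊕b28⊕b29⊕b30⊕b31 = 0⊕0⊕1⊕1⊕0⊕1⊕1⊕1⊕0⊕0⊕0⊕0⊕1⊕1⊕1⊕1 = 1
s16: b16⊕b17⊕b18⊕b19⊕b20⊕b21⊕b22⊕b23⊕b24⊕b25⊕b26⊕b27⊕b28⊕b29⊕b30⊕b31 = 0⊕0⊕1⊕1⊕0⊕0⊕0⊕1⊕0⊕0⊕0⊕0⊕1⊕1⊕1⊕1 = 1
Syndrome (s16...s1) = 11111 → position 31.
Flip bit 31: corrected codeword = 1010010001101110011000100001110
Data bits at positions 3,5,6,7,9,10,11,12,13,14,15,17,18,19,20,21,22,23,24,25,26,27,28,29,30,31: 10100110111011000100001110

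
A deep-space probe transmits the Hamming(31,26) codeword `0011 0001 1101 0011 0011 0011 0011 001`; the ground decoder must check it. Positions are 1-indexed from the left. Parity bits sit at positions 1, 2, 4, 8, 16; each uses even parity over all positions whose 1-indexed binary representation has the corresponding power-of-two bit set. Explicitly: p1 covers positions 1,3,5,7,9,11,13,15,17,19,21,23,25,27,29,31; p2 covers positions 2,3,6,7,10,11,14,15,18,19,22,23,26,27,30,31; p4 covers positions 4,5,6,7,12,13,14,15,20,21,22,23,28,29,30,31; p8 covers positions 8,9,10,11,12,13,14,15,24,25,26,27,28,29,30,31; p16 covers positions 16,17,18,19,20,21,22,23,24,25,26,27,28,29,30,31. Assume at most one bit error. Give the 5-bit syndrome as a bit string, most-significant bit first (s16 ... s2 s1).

s1: b1⊕b3⊕b5⊕b7⊕b9⊕b11⊕b13⊕b15⊕b17⊕b19⊕b21⊕b23⊕b25⊕b27⊕b29⊕b31 = 0⊕1⊕0⊕0⊕1⊕0⊕0⊕1⊕0⊕1⊕0⊕1⊕0⊕1⊕0⊕1 = 1
s2: b2⊕b3⊕b6⊕b7⊕b10⊕b11⊕b14⊕b15⊕b18⊕b19⊕b22⊕b23⊕b26⊕b27⊕b30⊕b31 = 0⊕1⊕0⊕0⊕1⊕0⊕0⊕1⊕0⊕1⊕0⊕1⊕0⊕1⊕0⊕1 = 1
s4: b4⊕b5⊕b6⊕b7⊕b12⊕b13⊕b14⊕b15⊕b20⊕b21⊕b22⊕b23⊕b28⊕b29⊕b30⊕b31 = 1⊕0⊕0⊕0⊕1⊕0⊕0⊕1⊕1⊕0⊕0⊕1⊕1⊕0⊕0⊕1 = 1
s8: b8⊕b9⊕b10⊕b11⊕b12⊕b13⊕b14⊕b15⊕b24⊕b25⊕b26⊕b27⊕b28⊕b29⊕b30⊕b31 = 1⊕1⊕1⊕0⊕1⊕0⊕0⊕1⊕1⊕0⊕0⊕1⊕1⊕0⊕0⊕1 = 1
s16: b16⊕b17⊕b18⊕b19⊕b20⊕b21⊕b22⊕b23⊕b24⊕b25⊕b26⊕b27⊕b28⊕b29⊕b30⊕b31 = 1⊕0⊕0⊕1⊕1⊕0⊕0⊕1⊕1⊕0⊕0⊕1⊕1⊕0⊕0⊕1 = 0
Syndrome (s16...s1) = 01111 → position 15.

01111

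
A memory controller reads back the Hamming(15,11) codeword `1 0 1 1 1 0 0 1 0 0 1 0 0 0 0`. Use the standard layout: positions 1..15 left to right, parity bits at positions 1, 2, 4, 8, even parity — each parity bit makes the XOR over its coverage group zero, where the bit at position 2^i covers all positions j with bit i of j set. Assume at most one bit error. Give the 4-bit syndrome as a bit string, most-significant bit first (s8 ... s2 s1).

s1: b1⊕b3⊕b5⊕b7⊕b9⊕b11⊕b13⊕b15 = 1⊕1⊕1⊕0⊕0⊕1⊕0⊕0 = 0
s2: b2⊕b3⊕b6⊕b7⊕b10⊕b11⊕b14⊕b15 = 0⊕1⊕0⊕0⊕0⊕1⊕0⊕0 = 0
s4: b4⊕b5⊕b6⊕b7⊕b12⊕b13⊕b14⊕b15 = 1⊕1⊕0⊕0⊕0⊕0⊕0⊕0 = 0
s8: b8⊕b9⊕b10⊕b11⊕b12⊕b13⊕b14⊕b15 = 1⊕0⊕0⊕1⊕0⊕0⊕0⊕0 = 0
Syndrome (s8...s1) = 0000 → position 0 (no error).

0000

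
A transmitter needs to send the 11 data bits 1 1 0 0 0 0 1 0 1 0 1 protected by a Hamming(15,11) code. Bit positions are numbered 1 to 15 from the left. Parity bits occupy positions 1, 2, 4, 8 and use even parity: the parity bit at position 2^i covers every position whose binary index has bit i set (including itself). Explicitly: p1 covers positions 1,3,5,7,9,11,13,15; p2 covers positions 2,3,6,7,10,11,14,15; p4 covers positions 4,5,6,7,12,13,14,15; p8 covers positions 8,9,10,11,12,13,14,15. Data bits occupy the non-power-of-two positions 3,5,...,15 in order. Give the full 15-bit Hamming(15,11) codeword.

Place data bits at non-power-of-two positions: b3=1, b5=1, b6=0, b7=0, b9=0, b10=0, b11=1, b12=0, b13=1, b14=0, b15=1.
p1 = XOR of data positions {3,5,7,9,11,13,15} = 1⊕1⊕0⊕0⊕1⊕1⊕1 = 1
p2 = XOR of data positions {3,6,7,10,11,14,15} = 1⊕0⊕0⊕0⊕1⊕0⊕1 = 1
p4 = XOR of data positions {5,6,7,12,13,14,15} = 1⊕0⊕0⊕0⊕1⊕0⊕1 = 1
p8 = XOR of data positions {9,10,11,12,13,14,15} = 0⊕0⊕1⊕0⊕1⊕0⊕1 = 1
Codeword b1..b15 = 111110010010101

111110010010101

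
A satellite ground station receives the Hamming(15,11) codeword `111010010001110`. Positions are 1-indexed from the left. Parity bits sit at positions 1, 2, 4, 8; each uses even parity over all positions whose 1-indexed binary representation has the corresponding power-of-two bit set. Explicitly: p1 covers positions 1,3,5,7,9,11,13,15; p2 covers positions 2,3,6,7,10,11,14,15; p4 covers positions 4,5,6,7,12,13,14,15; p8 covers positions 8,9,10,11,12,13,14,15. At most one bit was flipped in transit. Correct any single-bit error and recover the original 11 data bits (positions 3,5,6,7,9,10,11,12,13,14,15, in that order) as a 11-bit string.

11000001110

s1: b1⊕b3⊕b5⊕b7⊕b9⊕b11⊕b13⊕b15 = 1⊕1⊕1⊕0⊕0⊕0⊕1⊕0 = 0
s2: b2⊕b3⊕b6⊕b7⊕b10⊕b11⊕b14⊕b15 = 1⊕1⊕0⊕0⊕0⊕0⊕1⊕0 = 1
s4: b4⊕b5⊕b6⊕b7⊕b12⊕b13⊕b14⊕b15 = 0⊕1⊕0⊕0⊕1⊕1⊕1⊕0 = 0
s8: b8⊕b9⊕b10⊕b11⊕b12⊕b13⊕b14⊕b15 = 1⊕0⊕0⊕0⊕1⊕1⊕1⊕0 = 0
Syndrome (s8...s1) = 0010 → position 2.
Flip bit 2: corrected codeword = 101010010001110
Data bits at positions 3,5,6,7,9,10,11,12,13,14,15: 11000001110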